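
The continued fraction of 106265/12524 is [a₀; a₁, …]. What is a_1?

106265 = 8·12524 + 6073   →  a_0 = 8
12524 = 2·6073 + 378   →  a_1 = 2

2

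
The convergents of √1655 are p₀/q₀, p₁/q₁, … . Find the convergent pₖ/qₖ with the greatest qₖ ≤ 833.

14442/355

√1655 = [40; 1, 2, 7, 16, 7, 2, 1, 80, …] (period length 8).
Convergents:
  p_0/q_0 = 40/1
  p_1/q_1 = 41/1
  p_2/q_2 = 122/3
  p_3/q_3 = 895/22
  p_4/q_4 = 14442/355
  p_5/q_5 = 101989/2507
q_4 = 355 ≤ 833 < 2507 = q_5, so the answer is 14442/355.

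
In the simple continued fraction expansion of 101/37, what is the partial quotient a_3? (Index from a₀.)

101 = 2·37 + 27   →  a_0 = 2
37 = 1·27 + 10   →  a_1 = 1
27 = 2·10 + 7   →  a_2 = 2
10 = 1·7 + 3   →  a_3 = 1

1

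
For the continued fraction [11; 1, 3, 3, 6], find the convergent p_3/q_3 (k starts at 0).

153/13

Using pₖ = aₖpₖ₋₁ + pₖ₋₂, qₖ = aₖqₖ₋₁ + qₖ₋₂ (with p₋₁=1, p₋₂=0, q₋₁=0, q₋₂=1):
  k=0: a=11, p=11, q=1
  k=1: a=1, p=12, q=1
  k=2: a=3, p=47, q=4
  k=3: a=3, p=153, q=13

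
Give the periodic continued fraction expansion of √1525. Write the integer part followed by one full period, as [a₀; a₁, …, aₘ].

a₀ = ⌊√1525⌋ = 39.
With m₀=0, d₀=1 and mₖ₊₁ = dₖaₖ − mₖ, dₖ₊₁ = (n − mₖ₊₁²)/dₖ, aₖ₊₁ = ⌊(a₀+mₖ₊₁)/dₖ₊₁⌋:
  k=1: m=39, d=4, a=19
  k=2: m=37, d=39, a=1
  k=3: m=2, d=39, a=1
  k=4: m=37, d=4, a=19
  k=5: m=39, d=1, a=78
d=1 and a=2a₀=78 at k=5, so the next step gives (m, d) = (39, 4) again — its k=1 value — and the period has length 5.

[39; 19, 1, 1, 19, 78]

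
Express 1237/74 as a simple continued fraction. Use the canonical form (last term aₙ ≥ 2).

1237 = 16·74 + 53
74 = 1·53 + 21
53 = 2·21 + 11
21 = 1·11 + 10
11 = 1·10 + 1
10 = 10·1 + 0  (stop)
So 1237/74 = [16; 1, 2, 1, 1, 10].

[16; 1, 2, 1, 1, 10]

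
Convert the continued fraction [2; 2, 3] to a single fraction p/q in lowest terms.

Using pₖ = aₖpₖ₋₁ + pₖ₋₂ and qₖ = aₖqₖ₋₁ + qₖ₋₂:
  k=0: a=2, p=2, q=1
  k=1: a=2, p=5, q=2
  k=2: a=3, p=17, q=7

17/7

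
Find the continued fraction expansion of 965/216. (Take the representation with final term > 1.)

965 = 4*216 + 101
216 = 2*101 + 14
101 = 7*14 + 3
14 = 4*3 + 2
3 = 1*2 + 1
2 = 2*1 + 0  (stop)
So 965/216 = [4; 2, 7, 4, 1, 2].

[4; 2, 7, 4, 1, 2]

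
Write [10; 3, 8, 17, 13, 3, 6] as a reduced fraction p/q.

Fold from the inside: start with 6/1.
  3 + 1/6 = 19/6
  13 + 6/19 = 253/19
  17 + 19/253 = 4320/253
  8 + 253/4320 = 34813/4320
  3 + 4320/34813 = 108759/34813
  10 + 34813/108759 = 1122403/108759

1122403/108759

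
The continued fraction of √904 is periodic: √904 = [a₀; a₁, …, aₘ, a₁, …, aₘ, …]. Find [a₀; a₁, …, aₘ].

a₀ = ⌊√904⌋ = 30.
With m₀=0, d₀=1 and mₖ₊₁ = dₖaₖ − mₖ, dₖ₊₁ = (n − mₖ₊₁²)/dₖ, aₖ₊₁ = ⌊(a₀+mₖ₊₁)/dₖ₊₁⌋:
  k=1: m=30, d=4, a=15
  k=2: m=30, d=1, a=60
d=1 and a=2a₀=60 at k=2, so the next step gives (m, d) = (30, 4) again — its k=1 value — and the period has length 2.

[30; 15, 60]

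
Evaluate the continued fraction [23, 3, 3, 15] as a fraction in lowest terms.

Fold from the inside: start with 15/1.
  3 + 1/15 = 46/15
  3 + 15/46 = 153/46
  23 + 46/153 = 3565/153

3565/153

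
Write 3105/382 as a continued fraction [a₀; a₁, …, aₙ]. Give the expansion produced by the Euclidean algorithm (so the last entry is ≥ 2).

[8; 7, 1, 3, 1, 9]

3105 = 8·382 + 49
382 = 7·49 + 39
49 = 1·39 + 10
39 = 3·10 + 9
10 = 1·9 + 1
9 = 9·1 + 0  (stop)
So 3105/382 = [8; 7, 1, 3, 1, 9].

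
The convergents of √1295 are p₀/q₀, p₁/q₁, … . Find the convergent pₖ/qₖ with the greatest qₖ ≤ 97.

√1295 = [35; 1, 70, …] (period length 2).
Convergents:
  p_0/q_0 = 35/1
  p_1/q_1 = 36/1
  p_2/q_2 = 2555/71
  p_3/q_3 = 2591/72
  p_4/q_4 = 183925/5111
q_3 = 72 ≤ 97 < 5111 = q_4, so the answer is 2591/72.

2591/72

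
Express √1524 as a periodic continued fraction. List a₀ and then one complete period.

[39; 26, 78]

a₀ = ⌊√1524⌋ = 39.
With m₀=0, d₀=1 and mₖ₊₁ = dₖaₖ − mₖ, dₖ₊₁ = (n − mₖ₊₁²)/dₖ, aₖ₊₁ = ⌊(a₀+mₖ₊₁)/dₖ₊₁⌋:
  k=1: m=39, d=3, a=26
  k=2: m=39, d=1, a=78
d=1 and a=2a₀=78 at k=2, so the next step gives (m, d) = (39, 3) again — its k=1 value — and the period has length 2.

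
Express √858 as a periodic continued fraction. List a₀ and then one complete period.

a₀ = ⌊√858⌋ = 29.
With m₀=0, d₀=1 and mₖ₊₁ = dₖaₖ − mₖ, dₖ₊₁ = (n − mₖ₊₁²)/dₖ, aₖ₊₁ = ⌊(a₀+mₖ₊₁)/dₖ₊₁⌋:
  k=1: m=29, d=17, a=3
  k=2: m=22, d=22, a=2
  k=3: m=22, d=17, a=3
  k=4: m=29, d=1, a=58
d=1 and a=2a₀=58 at k=4, so the next step gives (m, d) = (29, 17) again — its k=1 value — and the period has length 4.

[29; 3, 2, 3, 58]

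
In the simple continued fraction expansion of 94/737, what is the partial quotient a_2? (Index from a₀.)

94 = 0·737 + 94   →  a_0 = 0
737 = 7·94 + 79   →  a_1 = 7
94 = 1·79 + 15   →  a_2 = 1

1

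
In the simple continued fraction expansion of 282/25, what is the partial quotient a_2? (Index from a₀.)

282 = 11·25 + 7   →  a_0 = 11
25 = 3·7 + 4   →  a_1 = 3
7 = 1·4 + 3   →  a_2 = 1

1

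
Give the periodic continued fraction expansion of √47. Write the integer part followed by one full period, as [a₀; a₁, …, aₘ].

[6; 1, 5, 1, 12]

a₀ = ⌊√47⌋ = 6.
With m₀=0, d₀=1 and mₖ₊₁ = dₖaₖ − mₖ, dₖ₊₁ = (n − mₖ₊₁²)/dₖ, aₖ₊₁ = ⌊(a₀+mₖ₊₁)/dₖ₊₁⌋:
  k=1: m=6, d=11, a=1
  k=2: m=5, d=2, a=5
  k=3: m=5, d=11, a=1
  k=4: m=6, d=1, a=12
d=1 and a=2a₀=12 at k=4, so the next step gives (m, d) = (6, 11) again — its k=1 value — and the period has length 4.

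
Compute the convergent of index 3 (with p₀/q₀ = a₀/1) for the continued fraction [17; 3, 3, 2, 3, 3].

Using pₖ = aₖpₖ₋₁ + pₖ₋₂, qₖ = aₖqₖ₋₁ + qₖ₋₂ (with p₋₁=1, p₋₂=0, q₋₁=0, q₋₂=1):
  k=0: a=17, p=17, q=1
  k=1: a=3, p=52, q=3
  k=2: a=3, p=173, q=10
  k=3: a=2, p=398, q=23

398/23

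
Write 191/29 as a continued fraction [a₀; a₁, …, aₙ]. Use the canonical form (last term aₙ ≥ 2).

191 = 6×29 + 17
29 = 1×17 + 12
17 = 1×12 + 5
12 = 2×5 + 2
5 = 2×2 + 1
2 = 2×1 + 0  (stop)
So 191/29 = [6; 1, 1, 2, 2, 2].

[6; 1, 1, 2, 2, 2]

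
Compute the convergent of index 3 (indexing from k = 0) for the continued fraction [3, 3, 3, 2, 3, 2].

Using pₖ = aₖpₖ₋₁ + pₖ₋₂, qₖ = aₖqₖ₋₁ + qₖ₋₂ (with p₋₁=1, p₋₂=0, q₋₁=0, q₋₂=1):
  k=0: a=3, p=3, q=1
  k=1: a=3, p=10, q=3
  k=2: a=3, p=33, q=10
  k=3: a=2, p=76, q=23

76/23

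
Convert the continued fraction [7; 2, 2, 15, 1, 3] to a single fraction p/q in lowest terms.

Fold from the inside: start with 3/1.
  1 + 1/3 = 4/3
  15 + 3/4 = 63/4
  2 + 4/63 = 130/63
  2 + 63/130 = 323/130
  7 + 130/323 = 2391/323

2391/323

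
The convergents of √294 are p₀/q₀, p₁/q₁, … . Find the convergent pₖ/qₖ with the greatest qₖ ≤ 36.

583/34

√294 = [17; 6, 1, 4, 1, 6, 34, …] (period length 6).
Convergents:
  p_0/q_0 = 17/1
  p_1/q_1 = 103/6
  p_2/q_2 = 120/7
  p_3/q_3 = 583/34
  p_4/q_4 = 703/41
q_3 = 34 ≤ 36 < 41 = q_4, so the answer is 583/34.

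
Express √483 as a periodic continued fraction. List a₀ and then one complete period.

[21; 1, 42]

a₀ = ⌊√483⌋ = 21.
With m₀=0, d₀=1 and mₖ₊₁ = dₖaₖ − mₖ, dₖ₊₁ = (n − mₖ₊₁²)/dₖ, aₖ₊₁ = ⌊(a₀+mₖ₊₁)/dₖ₊₁⌋:
  k=1: m=21, d=42, a=1
  k=2: m=21, d=1, a=42
d=1 and a=2a₀=42 at k=2, so the next step gives (m, d) = (21, 42) again — its k=1 value — and the period has length 2.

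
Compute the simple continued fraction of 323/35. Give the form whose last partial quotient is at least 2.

323 = 9·35 + 8
35 = 4·8 + 3
8 = 2·3 + 2
3 = 1·2 + 1
2 = 2·1 + 0  (stop)
So 323/35 = [9; 4, 2, 1, 2].

[9; 4, 2, 1, 2]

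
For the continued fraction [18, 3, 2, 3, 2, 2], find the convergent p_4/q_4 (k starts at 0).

Using pₖ = aₖpₖ₋₁ + pₖ₋₂, qₖ = aₖqₖ₋₁ + qₖ₋₂ (with p₋₁=1, p₋₂=0, q₋₁=0, q₋₂=1):
  k=0: a=18, p=18, q=1
  k=1: a=3, p=55, q=3
  k=2: a=2, p=128, q=7
  k=3: a=3, p=439, q=24
  k=4: a=2, p=1006, q=55

1006/55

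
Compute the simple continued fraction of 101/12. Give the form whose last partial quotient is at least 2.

[8; 2, 2, 2]

101 = 8·12 + 5
12 = 2·5 + 2
5 = 2·2 + 1
2 = 2·1 + 0  (stop)
So 101/12 = [8; 2, 2, 2].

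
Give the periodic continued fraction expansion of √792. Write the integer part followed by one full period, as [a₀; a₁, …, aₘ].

a₀ = ⌊√792⌋ = 28.
With m₀=0, d₀=1 and mₖ₊₁ = dₖaₖ − mₖ, dₖ₊₁ = (n − mₖ₊₁²)/dₖ, aₖ₊₁ = ⌊(a₀+mₖ₊₁)/dₖ₊₁⌋:
  k=1: m=28, d=8, a=7
  k=2: m=28, d=1, a=56
d=1 and a=2a₀=56 at k=2, so the next step gives (m, d) = (28, 8) again — its k=1 value — and the period has length 2.

[28; 7, 56]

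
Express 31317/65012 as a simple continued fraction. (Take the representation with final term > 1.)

[0; 2, 13, 5, 1, 9, 13, 3]

31317 = 0·65012 + 31317
65012 = 2·31317 + 2378
31317 = 13·2378 + 403
2378 = 5·403 + 363
403 = 1·363 + 40
363 = 9·40 + 3
40 = 13·3 + 1
3 = 3·1 + 0  (stop)
So 31317/65012 = [0; 2, 13, 5, 1, 9, 13, 3].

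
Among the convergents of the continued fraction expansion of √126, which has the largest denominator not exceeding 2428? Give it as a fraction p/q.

9979/889

√126 = [11; 4, 2, 4, 22, …] (period length 4).
Convergents:
  p_0/q_0 = 11/1
  p_1/q_1 = 45/4
  p_2/q_2 = 101/9
  p_3/q_3 = 449/40
  p_4/q_4 = 9979/889
  p_5/q_5 = 40365/3596
q_4 = 889 ≤ 2428 < 3596 = q_5, so the answer is 9979/889.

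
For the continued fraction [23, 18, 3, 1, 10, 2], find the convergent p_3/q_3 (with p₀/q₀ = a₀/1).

1683/73

Using pₖ = aₖpₖ₋₁ + pₖ₋₂, qₖ = aₖqₖ₋₁ + qₖ₋₂ (with p₋₁=1, p₋₂=0, q₋₁=0, q₋₂=1):
  k=0: a=23, p=23, q=1
  k=1: a=18, p=415, q=18
  k=2: a=3, p=1268, q=55
  k=3: a=1, p=1683, q=73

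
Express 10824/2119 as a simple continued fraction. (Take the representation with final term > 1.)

10824 = 5*2119 + 229
2119 = 9*229 + 58
229 = 3*58 + 55
58 = 1*55 + 3
55 = 18*3 + 1
3 = 3*1 + 0  (stop)
So 10824/2119 = [5; 9, 3, 1, 18, 3].

[5; 9, 3, 1, 18, 3]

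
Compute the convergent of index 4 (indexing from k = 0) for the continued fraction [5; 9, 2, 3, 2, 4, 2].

Using pₖ = aₖpₖ₋₁ + pₖ₋₂, qₖ = aₖqₖ₋₁ + qₖ₋₂ (with p₋₁=1, p₋₂=0, q₋₁=0, q₋₂=1):
  k=0: a=5, p=5, q=1
  k=1: a=9, p=46, q=9
  k=2: a=2, p=97, q=19
  k=3: a=3, p=337, q=66
  k=4: a=2, p=771, q=151

771/151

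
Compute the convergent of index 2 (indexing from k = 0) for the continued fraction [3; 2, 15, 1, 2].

108/31

Using pₖ = aₖpₖ₋₁ + pₖ₋₂, qₖ = aₖqₖ₋₁ + qₖ₋₂ (with p₋₁=1, p₋₂=0, q₋₁=0, q₋₂=1):
  k=0: a=3, p=3, q=1
  k=1: a=2, p=7, q=2
  k=2: a=15, p=108, q=31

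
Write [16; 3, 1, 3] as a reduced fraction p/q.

244/15

Fold from the inside: start with 3/1.
  1 + 1/3 = 4/3
  3 + 3/4 = 15/4
  16 + 4/15 = 244/15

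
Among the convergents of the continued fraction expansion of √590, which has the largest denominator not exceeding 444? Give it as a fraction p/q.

√590 = [24; 3, 2, 4, 2, 3, 48, …] (period length 6).
Convergents:
  p_0/q_0 = 24/1
  p_1/q_1 = 73/3
  p_2/q_2 = 170/7
  p_3/q_3 = 753/31
  p_4/q_4 = 1676/69
  p_5/q_5 = 5781/238
  p_6/q_6 = 279164/11493
q_5 = 238 ≤ 444 < 11493 = q_6, so the answer is 5781/238.

5781/238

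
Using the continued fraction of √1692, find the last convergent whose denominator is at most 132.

4607/112

√1692 = [41; 7, 2, 7, 82, …] (period length 4).
Convergents:
  p_0/q_0 = 41/1
  p_1/q_1 = 288/7
  p_2/q_2 = 617/15
  p_3/q_3 = 4607/112
  p_4/q_4 = 378391/9199
q_3 = 112 ≤ 132 < 9199 = q_4, so the answer is 4607/112.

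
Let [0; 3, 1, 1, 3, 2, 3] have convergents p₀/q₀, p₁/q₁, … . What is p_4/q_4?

7/25

Using pₖ = aₖpₖ₋₁ + pₖ₋₂, qₖ = aₖqₖ₋₁ + qₖ₋₂ (with p₋₁=1, p₋₂=0, q₋₁=0, q₋₂=1):
  k=0: a=0, p=0, q=1
  k=1: a=3, p=1, q=3
  k=2: a=1, p=1, q=4
  k=3: a=1, p=2, q=7
  k=4: a=3, p=7, q=25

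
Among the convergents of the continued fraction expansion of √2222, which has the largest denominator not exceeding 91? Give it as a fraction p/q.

1367/29

√2222 = [47; 7, 4, 7, 94, …] (period length 4).
Convergents:
  p_0/q_0 = 47/1
  p_1/q_1 = 330/7
  p_2/q_2 = 1367/29
  p_3/q_3 = 9899/210
q_2 = 29 ≤ 91 < 210 = q_3, so the answer is 1367/29.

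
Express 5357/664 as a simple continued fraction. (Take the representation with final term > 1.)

5357 = 8*664 + 45
664 = 14*45 + 34
45 = 1*34 + 11
34 = 3*11 + 1
11 = 11*1 + 0  (stop)
So 5357/664 = [8; 14, 1, 3, 11].

[8; 14, 1, 3, 11]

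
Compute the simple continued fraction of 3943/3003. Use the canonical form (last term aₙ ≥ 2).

[1; 3, 5, 7, 3, 8]

3943 = 1·3003 + 940
3003 = 3·940 + 183
940 = 5·183 + 25
183 = 7·25 + 8
25 = 3·8 + 1
8 = 8·1 + 0  (stop)
So 3943/3003 = [1; 3, 5, 7, 3, 8].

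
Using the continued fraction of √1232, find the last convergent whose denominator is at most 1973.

24605/701

√1232 = [35; 10, 70, …] (period length 2).
Convergents:
  p_0/q_0 = 35/1
  p_1/q_1 = 351/10
  p_2/q_2 = 24605/701
  p_3/q_3 = 246401/7020
q_2 = 701 ≤ 1973 < 7020 = q_3, so the answer is 24605/701.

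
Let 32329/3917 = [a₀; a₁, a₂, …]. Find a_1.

3

32329 = 8·3917 + 993   →  a_0 = 8
3917 = 3·993 + 938   →  a_1 = 3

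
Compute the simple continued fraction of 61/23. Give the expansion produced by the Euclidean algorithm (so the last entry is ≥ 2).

61 = 2×23 + 15
23 = 1×15 + 8
15 = 1×8 + 7
8 = 1×7 + 1
7 = 7×1 + 0  (stop)
So 61/23 = [2; 1, 1, 1, 7].

[2; 1, 1, 1, 7]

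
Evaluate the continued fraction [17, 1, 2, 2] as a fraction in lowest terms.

124/7

Fold from the inside: start with 2/1.
  2 + 1/2 = 5/2
  1 + 2/5 = 7/5
  17 + 5/7 = 124/7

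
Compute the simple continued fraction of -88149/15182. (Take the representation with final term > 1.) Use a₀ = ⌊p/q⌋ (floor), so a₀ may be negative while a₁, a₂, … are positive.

[-6; 5, 6, 3, 3, 4, 1, 8]

-88149 = -6×15182 + 2943
15182 = 5×2943 + 467
2943 = 6×467 + 141
467 = 3×141 + 44
141 = 3×44 + 9
44 = 4×9 + 8
9 = 1×8 + 1
8 = 8×1 + 0  (stop)
So -88149/15182 = [-6; 5, 6, 3, 3, 4, 1, 8].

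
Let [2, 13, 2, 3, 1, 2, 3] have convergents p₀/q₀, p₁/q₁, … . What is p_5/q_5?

697/336

Using pₖ = aₖpₖ₋₁ + pₖ₋₂, qₖ = aₖqₖ₋₁ + qₖ₋₂ (with p₋₁=1, p₋₂=0, q₋₁=0, q₋₂=1):
  k=0: a=2, p=2, q=1
  k=1: a=13, p=27, q=13
  k=2: a=2, p=56, q=27
  k=3: a=3, p=195, q=94
  k=4: a=1, p=251, q=121
  k=5: a=2, p=697, q=336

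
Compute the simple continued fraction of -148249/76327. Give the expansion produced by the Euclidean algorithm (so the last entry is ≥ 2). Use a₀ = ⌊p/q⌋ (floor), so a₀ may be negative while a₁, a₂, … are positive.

[-2; 17, 3, 18, 3, 1, 19]

-148249 = -2*76327 + 4405
76327 = 17*4405 + 1442
4405 = 3*1442 + 79
1442 = 18*79 + 20
79 = 3*20 + 19
20 = 1*19 + 1
19 = 19*1 + 0  (stop)
So -148249/76327 = [-2; 17, 3, 18, 3, 1, 19].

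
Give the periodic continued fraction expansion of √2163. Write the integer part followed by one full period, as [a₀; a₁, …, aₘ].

[46; 1, 1, 30, 1, 1, 92]

a₀ = ⌊√2163⌋ = 46.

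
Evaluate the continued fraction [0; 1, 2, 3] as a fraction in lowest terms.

7/10

Fold from the inside: start with 3/1.
  2 + 1/3 = 7/3
  1 + 3/7 = 10/7
  0 + 7/10 = 7/10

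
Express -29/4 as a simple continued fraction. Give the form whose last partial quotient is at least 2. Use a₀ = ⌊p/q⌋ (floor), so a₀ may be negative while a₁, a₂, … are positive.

[-8; 1, 3]

-29 = -8×4 + 3
4 = 1×3 + 1
3 = 3×1 + 0  (stop)
So -29/4 = [-8; 1, 3].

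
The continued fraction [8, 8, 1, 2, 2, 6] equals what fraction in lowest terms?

3181/392

Fold from the inside: start with 6/1.
  2 + 1/6 = 13/6
  2 + 6/13 = 32/13
  1 + 13/32 = 45/32
  8 + 32/45 = 392/45
  8 + 45/392 = 3181/392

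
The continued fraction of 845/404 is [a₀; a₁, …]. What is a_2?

1

845 = 2·404 + 37   →  a_0 = 2
404 = 10·37 + 34   →  a_1 = 10
37 = 1·34 + 3   →  a_2 = 1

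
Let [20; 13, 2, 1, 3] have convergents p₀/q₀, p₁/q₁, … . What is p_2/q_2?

542/27

Using pₖ = aₖpₖ₋₁ + pₖ₋₂, qₖ = aₖqₖ₋₁ + qₖ₋₂ (with p₋₁=1, p₋₂=0, q₋₁=0, q₋₂=1):
  k=0: a=20, p=20, q=1
  k=1: a=13, p=261, q=13
  k=2: a=2, p=542, q=27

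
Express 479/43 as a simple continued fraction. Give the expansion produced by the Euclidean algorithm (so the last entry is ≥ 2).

[11; 7, 6]

479 = 11×43 + 6
43 = 7×6 + 1
6 = 6×1 + 0  (stop)
So 479/43 = [11; 7, 6].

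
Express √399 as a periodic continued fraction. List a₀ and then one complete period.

[19; 1, 38]

a₀ = ⌊√399⌋ = 19.
With m₀=0, d₀=1 and mₖ₊₁ = dₖaₖ − mₖ, dₖ₊₁ = (n − mₖ₊₁²)/dₖ, aₖ₊₁ = ⌊(a₀+mₖ₊₁)/dₖ₊₁⌋:
  k=1: m=19, d=38, a=1
  k=2: m=19, d=1, a=38
d=1 and a=2a₀=38 at k=2, so the next step gives (m, d) = (19, 38) again — its k=1 value — and the period has length 2.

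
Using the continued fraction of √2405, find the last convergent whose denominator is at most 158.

√2405 = [49; 24, 1, 1, 24, 98, …] (period length 5).
Convergents:
  p_0/q_0 = 49/1
  p_1/q_1 = 1177/24
  p_2/q_2 = 1226/25
  p_3/q_3 = 2403/49
  p_4/q_4 = 58898/1201
q_3 = 49 ≤ 158 < 1201 = q_4, so the answer is 2403/49.

2403/49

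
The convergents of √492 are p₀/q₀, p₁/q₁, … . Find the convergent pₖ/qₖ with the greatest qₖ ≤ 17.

√492 = [22; 5, 1, 1, 10, 1, 1, 5, 44, …] (period length 8).
Convergents:
  p_0/q_0 = 22/1
  p_1/q_1 = 111/5
  p_2/q_2 = 133/6
  p_3/q_3 = 244/11
  p_4/q_4 = 2573/116
q_3 = 11 ≤ 17 < 116 = q_4, so the answer is 244/11.

244/11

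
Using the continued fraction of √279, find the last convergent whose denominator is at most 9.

√279 = [16; 1, 2, 2, 1, 2, 2, 1, 32, …] (period length 8).
Convergents:
  p_0/q_0 = 16/1
  p_1/q_1 = 17/1
  p_2/q_2 = 50/3
  p_3/q_3 = 117/7
  p_4/q_4 = 167/10
q_3 = 7 ≤ 9 < 10 = q_4, so the answer is 117/7.

117/7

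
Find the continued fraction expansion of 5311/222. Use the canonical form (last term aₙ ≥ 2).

[23; 1, 12, 17]

5311 = 23·222 + 205
222 = 1·205 + 17
205 = 12·17 + 1
17 = 17·1 + 0  (stop)
So 5311/222 = [23; 1, 12, 17].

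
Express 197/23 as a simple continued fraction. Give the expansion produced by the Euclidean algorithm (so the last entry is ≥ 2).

197 = 8×23 + 13
23 = 1×13 + 10
13 = 1×10 + 3
10 = 3×3 + 1
3 = 3×1 + 0  (stop)
So 197/23 = [8; 1, 1, 3, 3].

[8; 1, 1, 3, 3]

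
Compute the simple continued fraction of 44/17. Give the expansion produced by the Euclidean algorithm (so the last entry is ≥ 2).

44 = 2×17 + 10
17 = 1×10 + 7
10 = 1×7 + 3
7 = 2×3 + 1
3 = 3×1 + 0  (stop)
So 44/17 = [2; 1, 1, 2, 3].

[2; 1, 1, 2, 3]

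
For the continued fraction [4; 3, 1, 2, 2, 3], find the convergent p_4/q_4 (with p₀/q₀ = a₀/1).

111/26

Using pₖ = aₖpₖ₋₁ + pₖ₋₂, qₖ = aₖqₖ₋₁ + qₖ₋₂ (with p₋₁=1, p₋₂=0, q₋₁=0, q₋₂=1):
  k=0: a=4, p=4, q=1
  k=1: a=3, p=13, q=3
  k=2: a=1, p=17, q=4
  k=3: a=2, p=47, q=11
  k=4: a=2, p=111, q=26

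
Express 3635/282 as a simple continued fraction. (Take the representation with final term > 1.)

[12; 1, 8, 10, 3]

3635 = 12×282 + 251
282 = 1×251 + 31
251 = 8×31 + 3
31 = 10×3 + 1
3 = 3×1 + 0  (stop)
So 3635/282 = [12; 1, 8, 10, 3].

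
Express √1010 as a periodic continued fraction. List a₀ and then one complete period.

a₀ = ⌊√1010⌋ = 31.
With m₀=0, d₀=1 and mₖ₊₁ = dₖaₖ − mₖ, dₖ₊₁ = (n − mₖ₊₁²)/dₖ, aₖ₊₁ = ⌊(a₀+mₖ₊₁)/dₖ₊₁⌋:
  k=1: m=31, d=49, a=1
  k=2: m=18, d=14, a=3
  k=3: m=24, d=31, a=1
  k=4: m=7, d=31, a=1
  k=5: m=24, d=14, a=3
  k=6: m=18, d=49, a=1
  k=7: m=31, d=1, a=62
d=1 and a=2a₀=62 at k=7, so the next step gives (m, d) = (31, 49) again — its k=1 value — and the period has length 7.

[31; 1, 3, 1, 1, 3, 1, 62]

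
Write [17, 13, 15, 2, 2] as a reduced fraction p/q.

Using pₖ = aₖpₖ₋₁ + pₖ₋₂ and qₖ = aₖqₖ₋₁ + qₖ₋₂:
  k=0: a=17, p=17, q=1
  k=1: a=13, p=222, q=13
  k=2: a=15, p=3347, q=196
  k=3: a=2, p=6916, q=405
  k=4: a=2, p=17179, q=1006

17179/1006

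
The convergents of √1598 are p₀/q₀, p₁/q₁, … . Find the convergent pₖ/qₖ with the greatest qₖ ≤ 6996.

√1598 = [39; 1, 38, 1, 78, …] (period length 4).
Convergents:
  p_0/q_0 = 39/1
  p_1/q_1 = 40/1
  p_2/q_2 = 1559/39
  p_3/q_3 = 1599/40
  p_4/q_4 = 126281/3159
  p_5/q_5 = 127880/3199
  p_6/q_6 = 4985721/124721
q_5 = 3199 ≤ 6996 < 124721 = q_6, so the answer is 127880/3199.

127880/3199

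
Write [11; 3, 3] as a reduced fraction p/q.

Using pₖ = aₖpₖ₋₁ + pₖ₋₂ and qₖ = aₖqₖ₋₁ + qₖ₋₂:
  k=0: a=11, p=11, q=1
  k=1: a=3, p=34, q=3
  k=2: a=3, p=113, q=10

113/10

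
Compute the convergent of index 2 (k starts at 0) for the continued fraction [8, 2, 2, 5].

Using pₖ = aₖpₖ₋₁ + pₖ₋₂, qₖ = aₖqₖ₋₁ + qₖ₋₂ (with p₋₁=1, p₋₂=0, q₋₁=0, q₋₂=1):
  k=0: a=8, p=8, q=1
  k=1: a=2, p=17, q=2
  k=2: a=2, p=42, q=5

42/5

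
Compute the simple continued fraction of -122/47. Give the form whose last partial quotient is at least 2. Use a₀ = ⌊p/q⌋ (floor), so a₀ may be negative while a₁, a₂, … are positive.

-122 = -3*47 + 19
47 = 2*19 + 9
19 = 2*9 + 1
9 = 9*1 + 0  (stop)
So -122/47 = [-3; 2, 2, 9].

[-3; 2, 2, 9]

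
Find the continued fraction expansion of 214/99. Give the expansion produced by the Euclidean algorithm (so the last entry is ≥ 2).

214 = 2×99 + 16
99 = 6×16 + 3
16 = 5×3 + 1
3 = 3×1 + 0  (stop)
So 214/99 = [2; 6, 5, 3].

[2; 6, 5, 3]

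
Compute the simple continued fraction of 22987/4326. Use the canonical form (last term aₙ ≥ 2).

[5; 3, 5, 3, 9, 9]

22987 = 5*4326 + 1357
4326 = 3*1357 + 255
1357 = 5*255 + 82
255 = 3*82 + 9
82 = 9*9 + 1
9 = 9*1 + 0  (stop)
So 22987/4326 = [5; 3, 5, 3, 9, 9].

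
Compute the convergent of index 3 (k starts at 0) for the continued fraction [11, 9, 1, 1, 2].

Using pₖ = aₖpₖ₋₁ + pₖ₋₂, qₖ = aₖqₖ₋₁ + qₖ₋₂ (with p₋₁=1, p₋₂=0, q₋₁=0, q₋₂=1):
  k=0: a=11, p=11, q=1
  k=1: a=9, p=100, q=9
  k=2: a=1, p=111, q=10
  k=3: a=1, p=211, q=19

211/19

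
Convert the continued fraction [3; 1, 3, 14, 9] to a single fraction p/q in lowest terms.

Fold from the inside: start with 9/1.
  14 + 1/9 = 127/9
  3 + 9/127 = 390/127
  1 + 127/390 = 517/390
  3 + 390/517 = 1941/517

1941/517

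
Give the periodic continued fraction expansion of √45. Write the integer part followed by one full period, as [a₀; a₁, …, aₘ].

a₀ = ⌊√45⌋ = 6.
With m₀=0, d₀=1 and mₖ₊₁ = dₖaₖ − mₖ, dₖ₊₁ = (n − mₖ₊₁²)/dₖ, aₖ₊₁ = ⌊(a₀+mₖ₊₁)/dₖ₊₁⌋:
  k=1: m=6, d=9, a=1
  k=2: m=3, d=4, a=2
  k=3: m=5, d=5, a=2
  k=4: m=5, d=4, a=2
  k=5: m=3, d=9, a=1
  k=6: m=6, d=1, a=12
d=1 and a=2a₀=12 at k=6, so the next step gives (m, d) = (6, 9) again — its k=1 value — and the period has length 6.

[6; 1, 2, 2, 2, 1, 12]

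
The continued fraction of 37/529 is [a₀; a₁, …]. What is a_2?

37 = 0·529 + 37   →  a_0 = 0
529 = 14·37 + 11   →  a_1 = 14
37 = 3·11 + 4   →  a_2 = 3

3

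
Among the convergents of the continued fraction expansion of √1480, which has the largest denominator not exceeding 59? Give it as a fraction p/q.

654/17

√1480 = [38; 2, 8, 19, 8, 2, 76, …] (period length 6).
Convergents:
  p_0/q_0 = 38/1
  p_1/q_1 = 77/2
  p_2/q_2 = 654/17
  p_3/q_3 = 12503/325
q_2 = 17 ≤ 59 < 325 = q_3, so the answer is 654/17.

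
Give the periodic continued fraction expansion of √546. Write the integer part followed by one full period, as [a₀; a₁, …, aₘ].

[23; 2, 1, 2, 1, 2, 46]

a₀ = ⌊√546⌋ = 23.
With m₀=0, d₀=1 and mₖ₊₁ = dₖaₖ − mₖ, dₖ₊₁ = (n − mₖ₊₁²)/dₖ, aₖ₊₁ = ⌊(a₀+mₖ₊₁)/dₖ₊₁⌋:
  k=1: m=23, d=17, a=2
  k=2: m=11, d=25, a=1
  k=3: m=14, d=14, a=2
  k=4: m=14, d=25, a=1
  k=5: m=11, d=17, a=2
  k=6: m=23, d=1, a=46
d=1 and a=2a₀=46 at k=6, so the next step gives (m, d) = (23, 17) again — its k=1 value — and the period has length 6.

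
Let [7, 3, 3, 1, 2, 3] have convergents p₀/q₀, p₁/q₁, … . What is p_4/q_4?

Using pₖ = aₖpₖ₋₁ + pₖ₋₂, qₖ = aₖqₖ₋₁ + qₖ₋₂ (with p₋₁=1, p₋₂=0, q₋₁=0, q₋₂=1):
  k=0: a=7, p=7, q=1
  k=1: a=3, p=22, q=3
  k=2: a=3, p=73, q=10
  k=3: a=1, p=95, q=13
  k=4: a=2, p=263, q=36

263/36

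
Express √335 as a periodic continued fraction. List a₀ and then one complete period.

[18; 3, 3, 3, 36]

a₀ = ⌊√335⌋ = 18.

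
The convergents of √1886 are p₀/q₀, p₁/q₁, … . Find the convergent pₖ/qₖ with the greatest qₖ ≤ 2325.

92415/2128

√1886 = [43; 2, 2, 1, 42, 1, 2, 2, 86, …] (period length 8).
Convergents:
  p_0/q_0 = 43/1
  p_1/q_1 = 87/2
  p_2/q_2 = 217/5
  p_3/q_3 = 304/7
  p_4/q_4 = 12985/299
  p_5/q_5 = 13289/306
  p_6/q_6 = 39563/911
  p_7/q_7 = 92415/2128
  p_8/q_8 = 7987253/183919
q_7 = 2128 ≤ 2325 < 183919 = q_8, so the answer is 92415/2128.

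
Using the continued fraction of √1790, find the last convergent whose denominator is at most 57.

550/13

√1790 = [42; 3, 4, 8, 4, 3, 84, …] (period length 6).
Convergents:
  p_0/q_0 = 42/1
  p_1/q_1 = 127/3
  p_2/q_2 = 550/13
  p_3/q_3 = 4527/107
q_2 = 13 ≤ 57 < 107 = q_3, so the answer is 550/13.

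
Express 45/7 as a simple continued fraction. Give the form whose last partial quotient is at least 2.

45 = 6*7 + 3
7 = 2*3 + 1
3 = 3*1 + 0  (stop)
So 45/7 = [6; 2, 3].

[6; 2, 3]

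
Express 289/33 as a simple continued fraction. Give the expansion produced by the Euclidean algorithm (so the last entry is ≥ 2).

289 = 8*33 + 25
33 = 1*25 + 8
25 = 3*8 + 1
8 = 8*1 + 0  (stop)
So 289/33 = [8; 1, 3, 8].

[8; 1, 3, 8]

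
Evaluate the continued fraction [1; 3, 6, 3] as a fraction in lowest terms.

Fold from the inside: start with 3/1.
  6 + 1/3 = 19/3
  3 + 3/19 = 60/19
  1 + 19/60 = 79/60

79/60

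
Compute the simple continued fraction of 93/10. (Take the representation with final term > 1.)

[9; 3, 3]

93 = 9×10 + 3
10 = 3×3 + 1
3 = 3×1 + 0  (stop)
So 93/10 = [9; 3, 3].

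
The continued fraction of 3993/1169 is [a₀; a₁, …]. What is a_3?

2

3993 = 3·1169 + 486   →  a_0 = 3
1169 = 2·486 + 197   →  a_1 = 2
486 = 2·197 + 92   →  a_2 = 2
197 = 2·92 + 13   →  a_3 = 2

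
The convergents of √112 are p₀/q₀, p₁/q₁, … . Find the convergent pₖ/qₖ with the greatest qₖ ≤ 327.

2741/259

√112 = [10; 1, 1, 2, 1, 1, 20, …] (period length 6).
Convergents:
  p_0/q_0 = 10/1
  p_1/q_1 = 11/1
  p_2/q_2 = 21/2
  p_3/q_3 = 53/5
  p_4/q_4 = 74/7
  p_5/q_5 = 127/12
  p_6/q_6 = 2614/247
  p_7/q_7 = 2741/259
  p_8/q_8 = 5355/506
q_7 = 259 ≤ 327 < 506 = q_8, so the answer is 2741/259.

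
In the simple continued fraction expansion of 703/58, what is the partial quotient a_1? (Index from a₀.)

703 = 12·58 + 7   →  a_0 = 12
58 = 8·7 + 2   →  a_1 = 8

8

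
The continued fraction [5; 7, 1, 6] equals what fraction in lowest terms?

Using pₖ = aₖpₖ₋₁ + pₖ₋₂ and qₖ = aₖqₖ₋₁ + qₖ₋₂:
  k=0: a=5, p=5, q=1
  k=1: a=7, p=36, q=7
  k=2: a=1, p=41, q=8
  k=3: a=6, p=282, q=55

282/55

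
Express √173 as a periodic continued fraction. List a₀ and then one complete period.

a₀ = ⌊√173⌋ = 13.
With m₀=0, d₀=1 and mₖ₊₁ = dₖaₖ − mₖ, dₖ₊₁ = (n − mₖ₊₁²)/dₖ, aₖ₊₁ = ⌊(a₀+mₖ₊₁)/dₖ₊₁⌋:
  k=1: m=13, d=4, a=6
  k=2: m=11, d=13, a=1
  k=3: m=2, d=13, a=1
  k=4: m=11, d=4, a=6
  k=5: m=13, d=1, a=26
d=1 and a=2a₀=26 at k=5, so the next step gives (m, d) = (13, 4) again — its k=1 value — and the period has length 5.

[13; 6, 1, 1, 6, 26]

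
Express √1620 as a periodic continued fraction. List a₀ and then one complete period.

a₀ = ⌊√1620⌋ = 40.
With m₀=0, d₀=1 and mₖ₊₁ = dₖaₖ − mₖ, dₖ₊₁ = (n − mₖ₊₁²)/dₖ, aₖ₊₁ = ⌊(a₀+mₖ₊₁)/dₖ₊₁⌋:
  k=1: m=40, d=20, a=4
  k=2: m=40, d=1, a=80
d=1 and a=2a₀=80 at k=2, so the next step gives (m, d) = (40, 20) again — its k=1 value — and the period has length 2.

[40; 4, 80]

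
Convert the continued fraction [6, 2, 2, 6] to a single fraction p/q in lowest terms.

205/32

Fold from the inside: start with 6/1.
  2 + 1/6 = 13/6
  2 + 6/13 = 32/13
  6 + 13/32 = 205/32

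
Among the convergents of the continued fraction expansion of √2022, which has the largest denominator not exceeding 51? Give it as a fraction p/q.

1349/30

√2022 = [44; 1, 28, 1, 88, …] (period length 4).
Convergents:
  p_0/q_0 = 44/1
  p_1/q_1 = 45/1
  p_2/q_2 = 1304/29
  p_3/q_3 = 1349/30
  p_4/q_4 = 120016/2669
q_3 = 30 ≤ 51 < 2669 = q_4, so the answer is 1349/30.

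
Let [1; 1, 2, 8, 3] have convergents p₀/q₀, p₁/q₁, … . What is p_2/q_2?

Using pₖ = aₖpₖ₋₁ + pₖ₋₂, qₖ = aₖqₖ₋₁ + qₖ₋₂ (with p₋₁=1, p₋₂=0, q₋₁=0, q₋₂=1):
  k=0: a=1, p=1, q=1
  k=1: a=1, p=2, q=1
  k=2: a=2, p=5, q=3

5/3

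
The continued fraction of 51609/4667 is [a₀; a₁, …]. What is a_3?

3

51609 = 11·4667 + 272   →  a_0 = 11
4667 = 17·272 + 43   →  a_1 = 17
272 = 6·43 + 14   →  a_2 = 6
43 = 3·14 + 1   →  a_3 = 3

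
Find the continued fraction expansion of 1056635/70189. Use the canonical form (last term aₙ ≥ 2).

[15; 18, 2, 8, 17, 13]

1056635 = 15×70189 + 3800
70189 = 18×3800 + 1789
3800 = 2×1789 + 222
1789 = 8×222 + 13
222 = 17×13 + 1
13 = 13×1 + 0  (stop)
So 1056635/70189 = [15; 18, 2, 8, 17, 13].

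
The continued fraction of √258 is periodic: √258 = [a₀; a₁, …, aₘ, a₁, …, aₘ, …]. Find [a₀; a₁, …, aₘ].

[16; 16, 32]

a₀ = ⌊√258⌋ = 16.
With m₀=0, d₀=1 and mₖ₊₁ = dₖaₖ − mₖ, dₖ₊₁ = (n − mₖ₊₁²)/dₖ, aₖ₊₁ = ⌊(a₀+mₖ₊₁)/dₖ₊₁⌋:
  k=1: m=16, d=2, a=16
  k=2: m=16, d=1, a=32
d=1 and a=2a₀=32 at k=2, so the next step gives (m, d) = (16, 2) again — its k=1 value — and the period has length 2.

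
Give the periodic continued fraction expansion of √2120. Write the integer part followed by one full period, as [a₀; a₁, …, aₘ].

[46; 23, 92]

a₀ = ⌊√2120⌋ = 46.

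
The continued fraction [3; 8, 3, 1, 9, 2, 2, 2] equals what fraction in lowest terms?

Fold from the inside: start with 2/1.
  2 + 1/2 = 5/2
  2 + 2/5 = 12/5
  9 + 5/12 = 113/12
  1 + 12/113 = 125/113
  3 + 113/125 = 488/125
  8 + 125/488 = 4029/488
  3 + 488/4029 = 12575/4029

12575/4029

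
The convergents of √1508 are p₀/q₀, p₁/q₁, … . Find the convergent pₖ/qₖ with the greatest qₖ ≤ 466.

17902/461

√1508 = [38; 1, 4, 1, 76, …] (period length 4).
Convergents:
  p_0/q_0 = 38/1
  p_1/q_1 = 39/1
  p_2/q_2 = 194/5
  p_3/q_3 = 233/6
  p_4/q_4 = 17902/461
  p_5/q_5 = 18135/467
q_4 = 461 ≤ 466 < 467 = q_5, so the answer is 17902/461.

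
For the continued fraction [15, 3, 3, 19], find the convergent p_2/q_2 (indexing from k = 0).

Using pₖ = aₖpₖ₋₁ + pₖ₋₂, qₖ = aₖqₖ₋₁ + qₖ₋₂ (with p₋₁=1, p₋₂=0, q₋₁=0, q₋₂=1):
  k=0: a=15, p=15, q=1
  k=1: a=3, p=46, q=3
  k=2: a=3, p=153, q=10

153/10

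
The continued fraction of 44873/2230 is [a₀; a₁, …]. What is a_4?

14

44873 = 20·2230 + 273   →  a_0 = 20
2230 = 8·273 + 46   →  a_1 = 8
273 = 5·46 + 43   →  a_2 = 5
46 = 1·43 + 3   →  a_3 = 1
43 = 14·3 + 1   →  a_4 = 14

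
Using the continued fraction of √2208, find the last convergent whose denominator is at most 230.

4417/94

√2208 = [46; 1, 92, …] (period length 2).
Convergents:
  p_0/q_0 = 46/1
  p_1/q_1 = 47/1
  p_2/q_2 = 4370/93
  p_3/q_3 = 4417/94
  p_4/q_4 = 410734/8741
q_3 = 94 ≤ 230 < 8741 = q_4, so the answer is 4417/94.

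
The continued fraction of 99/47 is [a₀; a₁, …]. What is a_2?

99 = 2·47 + 5   →  a_0 = 2
47 = 9·5 + 2   →  a_1 = 9
5 = 2·2 + 1   →  a_2 = 2

2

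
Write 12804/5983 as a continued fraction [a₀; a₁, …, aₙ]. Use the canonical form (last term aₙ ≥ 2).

12804 = 2×5983 + 838
5983 = 7×838 + 117
838 = 7×117 + 19
117 = 6×19 + 3
19 = 6×3 + 1
3 = 3×1 + 0  (stop)
So 12804/5983 = [2; 7, 7, 6, 6, 3].

[2; 7, 7, 6, 6, 3]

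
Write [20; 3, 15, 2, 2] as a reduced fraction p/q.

4797/236

Fold from the inside: start with 2/1.
  2 + 1/2 = 5/2
  15 + 2/5 = 77/5
  3 + 5/77 = 236/77
  20 + 77/236 = 4797/236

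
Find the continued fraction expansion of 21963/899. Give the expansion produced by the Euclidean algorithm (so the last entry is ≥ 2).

[24; 2, 3, 10, 2, 2, 2]

21963 = 24*899 + 387
899 = 2*387 + 125
387 = 3*125 + 12
125 = 10*12 + 5
12 = 2*5 + 2
5 = 2*2 + 1
2 = 2*1 + 0  (stop)
So 21963/899 = [24; 2, 3, 10, 2, 2, 2].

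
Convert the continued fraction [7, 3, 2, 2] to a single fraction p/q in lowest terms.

124/17

Using pₖ = aₖpₖ₋₁ + pₖ₋₂ and qₖ = aₖqₖ₋₁ + qₖ₋₂:
  k=0: a=7, p=7, q=1
  k=1: a=3, p=22, q=3
  k=2: a=2, p=51, q=7
  k=3: a=2, p=124, q=17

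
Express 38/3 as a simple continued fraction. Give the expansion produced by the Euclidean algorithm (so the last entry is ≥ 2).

38 = 12·3 + 2
3 = 1·2 + 1
2 = 2·1 + 0  (stop)
So 38/3 = [12; 1, 2].

[12; 1, 2]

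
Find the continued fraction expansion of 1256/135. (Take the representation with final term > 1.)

[9; 3, 3, 2, 2, 2]

1256 = 9·135 + 41
135 = 3·41 + 12
41 = 3·12 + 5
12 = 2·5 + 2
5 = 2·2 + 1
2 = 2·1 + 0  (stop)
So 1256/135 = [9; 3, 3, 2, 2, 2].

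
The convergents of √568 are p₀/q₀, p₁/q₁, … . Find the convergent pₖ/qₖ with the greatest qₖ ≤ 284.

6697/281

√568 = [23; 1, 4, 1, 46, …] (period length 4).
Convergents:
  p_0/q_0 = 23/1
  p_1/q_1 = 24/1
  p_2/q_2 = 119/5
  p_3/q_3 = 143/6
  p_4/q_4 = 6697/281
  p_5/q_5 = 6840/287
q_4 = 281 ≤ 284 < 287 = q_5, so the answer is 6697/281.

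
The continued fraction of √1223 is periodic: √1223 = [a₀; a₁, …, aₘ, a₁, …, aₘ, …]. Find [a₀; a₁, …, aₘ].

[34; 1, 33, 1, 68]

a₀ = ⌊√1223⌋ = 34.
With m₀=0, d₀=1 and mₖ₊₁ = dₖaₖ − mₖ, dₖ₊₁ = (n − mₖ₊₁²)/dₖ, aₖ₊₁ = ⌊(a₀+mₖ₊₁)/dₖ₊₁⌋:
  k=1: m=34, d=67, a=1
  k=2: m=33, d=2, a=33
  k=3: m=33, d=67, a=1
  k=4: m=34, d=1, a=68
d=1 and a=2a₀=68 at k=4, so the next step gives (m, d) = (34, 67) again — its k=1 value — and the period has length 4.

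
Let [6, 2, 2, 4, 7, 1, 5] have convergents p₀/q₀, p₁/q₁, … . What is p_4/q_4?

1019/159

Using pₖ = aₖpₖ₋₁ + pₖ₋₂, qₖ = aₖqₖ₋₁ + qₖ₋₂ (with p₋₁=1, p₋₂=0, q₋₁=0, q₋₂=1):
  k=0: a=6, p=6, q=1
  k=1: a=2, p=13, q=2
  k=2: a=2, p=32, q=5
  k=3: a=4, p=141, q=22
  k=4: a=7, p=1019, q=159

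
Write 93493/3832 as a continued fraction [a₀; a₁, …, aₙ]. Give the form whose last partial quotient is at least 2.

93493 = 24*3832 + 1525
3832 = 2*1525 + 782
1525 = 1*782 + 743
782 = 1*743 + 39
743 = 19*39 + 2
39 = 19*2 + 1
2 = 2*1 + 0  (stop)
So 93493/3832 = [24; 2, 1, 1, 19, 19, 2].

[24; 2, 1, 1, 19, 19, 2]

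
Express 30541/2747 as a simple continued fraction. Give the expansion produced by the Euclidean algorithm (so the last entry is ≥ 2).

30541 = 11*2747 + 324
2747 = 8*324 + 155
324 = 2*155 + 14
155 = 11*14 + 1
14 = 14*1 + 0  (stop)
So 30541/2747 = [11; 8, 2, 11, 14].

[11; 8, 2, 11, 14]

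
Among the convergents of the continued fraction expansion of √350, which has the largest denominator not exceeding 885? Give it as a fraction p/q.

√350 = [18; 1, 2, 2, 2, 1, 36, …] (period length 6).
Convergents:
  p_0/q_0 = 18/1
  p_1/q_1 = 19/1
  p_2/q_2 = 56/3
  p_3/q_3 = 131/7
  p_4/q_4 = 318/17
  p_5/q_5 = 449/24
  p_6/q_6 = 16482/881
  p_7/q_7 = 16931/905
q_6 = 881 ≤ 885 < 905 = q_7, so the answer is 16482/881.

16482/881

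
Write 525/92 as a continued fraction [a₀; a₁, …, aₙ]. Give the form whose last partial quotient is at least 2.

[5; 1, 2, 2, 2, 5]

525 = 5*92 + 65
92 = 1*65 + 27
65 = 2*27 + 11
27 = 2*11 + 5
11 = 2*5 + 1
5 = 5*1 + 0  (stop)
So 525/92 = [5; 1, 2, 2, 2, 5].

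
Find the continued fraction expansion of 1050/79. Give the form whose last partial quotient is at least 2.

[13; 3, 2, 3, 3]

1050 = 13·79 + 23
79 = 3·23 + 10
23 = 2·10 + 3
10 = 3·3 + 1
3 = 3·1 + 0  (stop)
So 1050/79 = [13; 3, 2, 3, 3].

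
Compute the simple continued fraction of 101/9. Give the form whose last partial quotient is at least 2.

101 = 11*9 + 2
9 = 4*2 + 1
2 = 2*1 + 0  (stop)
So 101/9 = [11; 4, 2].

[11; 4, 2]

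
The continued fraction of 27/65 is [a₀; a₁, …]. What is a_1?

2

27 = 0·65 + 27   →  a_0 = 0
65 = 2·27 + 11   →  a_1 = 2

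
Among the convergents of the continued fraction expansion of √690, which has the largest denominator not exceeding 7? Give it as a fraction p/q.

√690 = [26; 3, 1, 2, 1, 3, 52, …] (period length 6).
Convergents:
  p_0/q_0 = 26/1
  p_1/q_1 = 79/3
  p_2/q_2 = 105/4
  p_3/q_3 = 289/11
q_2 = 4 ≤ 7 < 11 = q_3, so the answer is 105/4.

105/4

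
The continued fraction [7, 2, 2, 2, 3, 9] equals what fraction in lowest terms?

Using pₖ = aₖpₖ₋₁ + pₖ₋₂ and qₖ = aₖqₖ₋₁ + qₖ₋₂:
  k=0: a=7, p=7, q=1
  k=1: a=2, p=15, q=2
  k=2: a=2, p=37, q=5
  k=3: a=2, p=89, q=12
  k=4: a=3, p=304, q=41
  k=5: a=9, p=2825, q=381

2825/381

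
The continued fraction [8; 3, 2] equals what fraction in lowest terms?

Fold from the inside: start with 2/1.
  3 + 1/2 = 7/2
  8 + 2/7 = 58/7

58/7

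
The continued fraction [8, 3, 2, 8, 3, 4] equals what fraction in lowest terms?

6589/795

Using pₖ = aₖpₖ₋₁ + pₖ₋₂ and qₖ = aₖqₖ₋₁ + qₖ₋₂:
  k=0: a=8, p=8, q=1
  k=1: a=3, p=25, q=3
  k=2: a=2, p=58, q=7
  k=3: a=8, p=489, q=59
  k=4: a=3, p=1525, q=184
  k=5: a=4, p=6589, q=795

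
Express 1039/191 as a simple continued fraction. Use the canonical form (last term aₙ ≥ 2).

1039 = 5*191 + 84
191 = 2*84 + 23
84 = 3*23 + 15
23 = 1*15 + 8
15 = 1*8 + 7
8 = 1*7 + 1
7 = 7*1 + 0  (stop)
So 1039/191 = [5; 2, 3, 1, 1, 1, 7].

[5; 2, 3, 1, 1, 1, 7]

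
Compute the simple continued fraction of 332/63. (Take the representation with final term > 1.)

332 = 5*63 + 17
63 = 3*17 + 12
17 = 1*12 + 5
12 = 2*5 + 2
5 = 2*2 + 1
2 = 2*1 + 0  (stop)
So 332/63 = [5; 3, 1, 2, 2, 2].

[5; 3, 1, 2, 2, 2]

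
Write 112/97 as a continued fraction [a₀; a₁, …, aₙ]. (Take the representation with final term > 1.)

112 = 1·97 + 15
97 = 6·15 + 7
15 = 2·7 + 1
7 = 7·1 + 0  (stop)
So 112/97 = [1; 6, 2, 7].

[1; 6, 2, 7]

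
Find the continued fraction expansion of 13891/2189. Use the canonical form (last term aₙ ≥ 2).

[6; 2, 1, 8, 4, 3, 6]

13891 = 6*2189 + 757
2189 = 2*757 + 675
757 = 1*675 + 82
675 = 8*82 + 19
82 = 4*19 + 6
19 = 3*6 + 1
6 = 6*1 + 0  (stop)
So 13891/2189 = [6; 2, 1, 8, 4, 3, 6].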